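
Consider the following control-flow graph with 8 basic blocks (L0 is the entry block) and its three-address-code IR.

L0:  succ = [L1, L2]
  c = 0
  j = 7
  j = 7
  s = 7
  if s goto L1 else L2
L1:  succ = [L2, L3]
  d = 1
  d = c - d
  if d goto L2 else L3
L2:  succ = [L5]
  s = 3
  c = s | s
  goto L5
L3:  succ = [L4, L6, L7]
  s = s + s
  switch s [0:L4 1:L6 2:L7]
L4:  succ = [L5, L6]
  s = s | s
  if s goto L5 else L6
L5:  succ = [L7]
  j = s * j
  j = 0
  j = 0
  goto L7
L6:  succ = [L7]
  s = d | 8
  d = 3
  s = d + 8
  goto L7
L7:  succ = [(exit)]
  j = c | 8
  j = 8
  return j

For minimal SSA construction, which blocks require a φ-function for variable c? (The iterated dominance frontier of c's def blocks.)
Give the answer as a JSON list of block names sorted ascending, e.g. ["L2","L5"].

Answer: ["L5", "L7"]

Analysis:
idom tree: L1←L0 L2←L0 L3←L1 L4←L3 L5←L0 L6←L3 L7←L0
Join-block Dom:
  L2: preds {L0,L1}: {L0} ∩ {L0,L1} = {L0}; idom=L0
  L5: preds {L2,L4}: {L0,L2} ∩ {L0,L1,L3,L4} = {L0}; idom=L0
  L6: preds {L3,L4}: {L0,L1,L3} ∩ {L0,L1,L3,L4} = {L0,L1,L3}; idom=L3
  L7: preds {L3,L5,L6}: {L0,L1,L3} ∩ {L0,L5} ∩ {L0,L1,L3,L6} = {L0}; idom=L0

Frontier:
  L2←L0: walk · to L0
  L2←L1: walk L1 to L0
  L5←L2: walk L2 to L0
  L5←L4: walk L4→L3→L1 to L0
  L6←L3: walk · to L3
  L6←L4: walk L4 to L3
  L7←L3: walk L3→L1 to L0
  L7←L5: walk L5 to L0
  L7←L6: walk L6→L3→L1 to L0
  L0: DF=∅
  L1: DF={L2,L5,L7}
  L2: DF={L5}
  L3: DF={L5,L7}
  L4: DF={L5,L6}
  L5: DF={L7}
  L6: DF={L7}
  L7: DF=∅

φ for c: defs {L0,L2}
  DF⁺ = {L5,L7}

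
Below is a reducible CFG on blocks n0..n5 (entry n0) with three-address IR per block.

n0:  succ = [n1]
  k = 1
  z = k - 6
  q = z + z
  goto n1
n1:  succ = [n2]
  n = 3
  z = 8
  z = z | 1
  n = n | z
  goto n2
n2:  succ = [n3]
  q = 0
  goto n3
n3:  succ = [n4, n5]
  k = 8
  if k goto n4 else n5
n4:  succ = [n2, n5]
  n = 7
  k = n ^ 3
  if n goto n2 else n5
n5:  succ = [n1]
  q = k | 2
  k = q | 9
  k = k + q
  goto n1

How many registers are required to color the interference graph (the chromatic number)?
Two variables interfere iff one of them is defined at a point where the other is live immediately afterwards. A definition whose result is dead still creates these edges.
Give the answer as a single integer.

Answer: 2

Derivation:
Per-block:
  n0 def {k,q,z} use ∅
  n1 def {n,z} use ∅
  n2 def {q} use ∅
  n3 def {k} use ∅
  n4 def {k,n} use ∅
  n5 def {k,q} use {k}

Liveness:
  live n0: ∅→∅
  live n1: ∅→∅
  live n2: ∅→∅
  live n3: ∅→{k}
  live n4: ∅→{k}
  live n5: {k}→∅

Interfere edges:
  k — {n,q}
  n — {k,z}
  q — {k}
  z — {n}

Registers:
  {k,n} pairwise interfere (2-clique) ⇒ χ ≥ 2
  assign k→r0 n→r1 q→r1 z→r0 — no edge inside a register ⇒ χ ≤ 2
  χ = 2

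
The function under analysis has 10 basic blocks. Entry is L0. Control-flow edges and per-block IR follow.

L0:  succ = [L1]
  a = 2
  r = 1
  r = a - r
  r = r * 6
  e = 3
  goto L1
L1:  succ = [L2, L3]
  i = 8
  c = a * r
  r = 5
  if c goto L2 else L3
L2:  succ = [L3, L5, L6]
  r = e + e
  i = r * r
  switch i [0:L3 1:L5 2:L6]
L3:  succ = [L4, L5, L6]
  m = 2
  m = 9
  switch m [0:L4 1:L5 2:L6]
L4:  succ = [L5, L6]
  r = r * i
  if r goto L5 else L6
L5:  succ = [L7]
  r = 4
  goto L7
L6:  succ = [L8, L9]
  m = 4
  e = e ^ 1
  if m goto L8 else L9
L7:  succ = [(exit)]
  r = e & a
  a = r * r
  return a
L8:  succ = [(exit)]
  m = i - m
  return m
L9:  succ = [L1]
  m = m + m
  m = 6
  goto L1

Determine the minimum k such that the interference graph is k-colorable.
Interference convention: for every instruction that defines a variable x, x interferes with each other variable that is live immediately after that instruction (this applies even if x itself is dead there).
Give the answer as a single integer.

Answer: 5

Derivation:
def/use:
  L0 def {a,e,r} use ∅
  L1 def {c,i,r} use {a,r}
  L2 def {i,r} use {e}
  L3 def {m} use ∅
  L4 def {r} use {i,r}
  L5 def {r} use ∅
  L6 def {e,m} use {e}
  L7 def {a,r} use {a,e}
  L8 def {m} use {i,m}
  L9 def {m} use {m}

Liveness:
  L0 li=∅ lo={a,e,r}
  L1 li={a,e,r} lo={a,e,i,r}
  L2 li={a,e} lo={a,e,i,r}
  L3 li={a,e,i,r} lo={a,e,i,r}
  L4 li={a,e,i,r} lo={a,e,i,r}
  L5 li={a,e} lo={a,e}
  L6 li={a,e,i,r} lo={a,e,i,m,r}
  L7 li={a,e} lo=∅
  L8 li={i,m} lo=∅
  L9 li={a,e,m,r} lo={a,e,r}

Conflict graph:
  a — {c,e,i,m,r}
  c — {a,e,i,r}
  e — {a,c,i,m,r}
  i — {a,c,e,m,r}
  m — {a,e,i,r}
  r — {a,c,e,i,m}

Colouring:
  lower bound: {a,c,e,i,r} mutually conflict ⇒ χ ≥ 5
  5-colouring: R0={a}  R1={e}  R2={i}  R3={r}  R4={c,m}
  χ = 5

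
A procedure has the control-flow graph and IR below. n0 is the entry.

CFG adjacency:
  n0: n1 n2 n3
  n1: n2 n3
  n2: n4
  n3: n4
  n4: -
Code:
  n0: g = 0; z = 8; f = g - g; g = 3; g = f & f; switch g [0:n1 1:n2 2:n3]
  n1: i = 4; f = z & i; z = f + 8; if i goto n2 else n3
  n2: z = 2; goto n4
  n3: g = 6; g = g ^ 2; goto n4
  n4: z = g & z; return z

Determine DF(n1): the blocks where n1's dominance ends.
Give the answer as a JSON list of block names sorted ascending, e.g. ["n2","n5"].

Answer: ["n2", "n3"]

Working:
idom tree: n1←n0 n2←n0 n3←n0 n4←n0
Dom∩ at merges:
  n2: preds {n0,n1}: {n0} ∩ {n0,n1} = {n0}; idom=n0
  n3: preds {n0,n1}: {n0} ∩ {n0,n1} = {n0}; idom=n0
  n4: preds {n2,n3}: {n0,n2} ∩ {n0,n3} = {n0}; idom=n0

DF derivation:
  join n2 pred n0: · stop@n0
  join n2 pred n1: n1 stop@n0
  join n3 pred n0: · stop@n0
  join n3 pred n1: n1 stop@n0
  join n4 pred n2: n2 stop@n0
  join n4 pred n3: n3 stop@n0
  n0: DF=∅
  n1: DF={n2,n3}
  n2: DF={n4}
  n3: DF={n4}
  n4: DF=∅

DF(n1) = ["n2", "n3"]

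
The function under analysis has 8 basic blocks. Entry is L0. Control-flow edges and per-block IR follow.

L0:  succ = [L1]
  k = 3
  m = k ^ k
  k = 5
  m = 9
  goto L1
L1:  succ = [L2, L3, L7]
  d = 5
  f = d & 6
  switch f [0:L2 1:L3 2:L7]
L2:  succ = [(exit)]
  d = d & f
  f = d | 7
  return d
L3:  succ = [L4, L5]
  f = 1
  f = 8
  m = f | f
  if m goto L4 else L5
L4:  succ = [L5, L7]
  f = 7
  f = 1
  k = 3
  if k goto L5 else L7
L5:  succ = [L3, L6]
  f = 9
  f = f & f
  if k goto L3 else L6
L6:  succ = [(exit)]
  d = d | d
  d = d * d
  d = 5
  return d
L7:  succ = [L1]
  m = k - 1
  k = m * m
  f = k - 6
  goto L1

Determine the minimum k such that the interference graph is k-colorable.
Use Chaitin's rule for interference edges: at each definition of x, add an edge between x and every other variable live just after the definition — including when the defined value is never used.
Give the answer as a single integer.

Answer: 3

Working:
Block summaries:
  L0: {k,m} / ∅
  L1: {d,f} / ∅
  L2: {d,f} / {d,f}
  L3: {f,m} / ∅
  L4: {f,k} / ∅
  L5: {f} / {k}
  L6: {d} / {d}
  L7: {f,k,m} / {k}

Backward fixpoint:
  L0 li=∅ lo={k}
  L1 li={k} lo={d,f,k}
  L2 li={d,f} lo=∅
  L3 li={d,k} lo={d,k}
  L4 li={d} lo={d,k}
  L5 li={d,k} lo={d,k}
  L6 li={d} lo=∅
  L7 li={k} lo={k}

Conflict graph:
  d — {f,k,m}
  f — {d,k}
  k — {d,f,m}
  m — {d,k}

Registers:
  lower bound: {d,f,k} mutually conflict ⇒ χ ≥ 3
  assign d→c0 f→c2 k→c1 m→c2 — no edge inside a register ⇒ χ ≤ 3
  χ = 3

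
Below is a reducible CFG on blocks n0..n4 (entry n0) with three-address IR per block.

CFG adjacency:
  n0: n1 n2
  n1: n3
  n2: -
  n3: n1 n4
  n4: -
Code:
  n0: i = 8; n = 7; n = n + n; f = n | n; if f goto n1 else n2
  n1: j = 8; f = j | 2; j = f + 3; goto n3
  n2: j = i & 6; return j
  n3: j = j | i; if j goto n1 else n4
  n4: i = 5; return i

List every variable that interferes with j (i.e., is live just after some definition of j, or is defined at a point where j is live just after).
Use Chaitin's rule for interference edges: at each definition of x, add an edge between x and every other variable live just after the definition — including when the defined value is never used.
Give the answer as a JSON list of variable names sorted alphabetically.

Answer: ["i"]

Analysis:
Block summaries:
  n0: {f,i,n} / ∅
  n1: {f,j} / ∅
  n2: {j} / {i}
  n3: {j} / {i,j}
  n4: {i} / ∅

Live sets:
  live n0: ∅→{i}
  live n1: {i}→{i,j}
  live n2: {i}→∅
  live n3: {i,j}→{i}
  live n4: ∅→∅

Interfere edges:
  f↔{i}
  i↔{f,j,n}
  j↔{i}
  n↔{i}

N(j) = ["i"]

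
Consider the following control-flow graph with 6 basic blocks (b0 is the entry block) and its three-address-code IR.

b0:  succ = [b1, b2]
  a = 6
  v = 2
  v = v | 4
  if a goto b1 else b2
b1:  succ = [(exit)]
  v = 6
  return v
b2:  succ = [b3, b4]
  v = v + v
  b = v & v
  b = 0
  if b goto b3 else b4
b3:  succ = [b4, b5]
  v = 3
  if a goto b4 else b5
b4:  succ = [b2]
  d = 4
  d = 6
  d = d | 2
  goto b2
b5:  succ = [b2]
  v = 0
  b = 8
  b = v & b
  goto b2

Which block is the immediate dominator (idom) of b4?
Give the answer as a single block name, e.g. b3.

Answer: b2

Working:
idom tree: b1←b0 b2←b0 b3←b2 b4←b2 b5←b3
Dom∩ at merges:
  b2: preds {b0,b4,b5}: {b0} ∩ {b0,b2,b4} ∩ {b0,b2,b3,b5} = {b0}; idom=b0
  b4: preds {b2,b3}: {b0,b2} ∩ {b0,b2,b3} = {b0,b2}; idom=b2

idom(b4) = b2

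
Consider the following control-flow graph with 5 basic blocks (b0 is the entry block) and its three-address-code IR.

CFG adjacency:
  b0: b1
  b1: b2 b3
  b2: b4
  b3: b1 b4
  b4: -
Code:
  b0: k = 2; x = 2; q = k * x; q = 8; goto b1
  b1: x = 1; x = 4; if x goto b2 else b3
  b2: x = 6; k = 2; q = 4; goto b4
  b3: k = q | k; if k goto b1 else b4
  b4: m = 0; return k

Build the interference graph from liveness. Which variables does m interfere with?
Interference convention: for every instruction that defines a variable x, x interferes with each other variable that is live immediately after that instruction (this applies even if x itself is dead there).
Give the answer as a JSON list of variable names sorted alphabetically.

Per-block:
  b0: def={k,q,x} ue=∅
  b1: def={x} ue=∅
  b2: def={k,q,x} ue=∅
  b3: def={k} ue={k,q}
  b4: def={m} ue={k}

Liveness:
  live b0: ∅→{k,q}
  live b1: {k,q}→{k,q}
  live b2: ∅→{k}
  live b3: {k,q}→{k,q}
  live b4: {k}→∅

Interfere edges:
  k — {m,q,x}
  m — {k}
  q — {k,x}
  x — {k,q}

N(m) = ["k"]

Answer: ["k"]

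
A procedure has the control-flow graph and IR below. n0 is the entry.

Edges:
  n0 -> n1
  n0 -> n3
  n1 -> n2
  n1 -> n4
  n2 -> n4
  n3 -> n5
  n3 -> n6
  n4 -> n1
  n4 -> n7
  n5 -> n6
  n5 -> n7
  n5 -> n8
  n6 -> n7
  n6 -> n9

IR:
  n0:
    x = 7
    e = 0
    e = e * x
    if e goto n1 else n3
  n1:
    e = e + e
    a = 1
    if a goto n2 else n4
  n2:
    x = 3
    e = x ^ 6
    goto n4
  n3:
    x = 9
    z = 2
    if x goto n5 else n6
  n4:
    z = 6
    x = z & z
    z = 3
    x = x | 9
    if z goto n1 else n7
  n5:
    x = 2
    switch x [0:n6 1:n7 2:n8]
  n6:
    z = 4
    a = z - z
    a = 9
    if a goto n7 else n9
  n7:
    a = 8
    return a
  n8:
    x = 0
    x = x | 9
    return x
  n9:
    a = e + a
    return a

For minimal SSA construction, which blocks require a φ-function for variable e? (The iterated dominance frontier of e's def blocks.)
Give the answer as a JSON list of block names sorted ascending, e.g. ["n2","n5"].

idom tree: n1←n0 n2←n1 n3←n0 n4←n1 n5←n3 n6←n3 n7←n0 n8←n5 n9←n6
Dom at joins:
  n1: preds {n0,n4}: {n0} ∩ {n0,n1,n4} = {n0}; idom=n0
  n4: preds {n1,n2}: {n0,n1} ∩ {n0,n1,n2} = {n0,n1}; idom=n1
  n6: preds {n3,n5}: {n0,n3} ∩ {n0,n3,n5} = {n0,n3}; idom=n3
  n7: preds {n4,n5,n6}: {n0,n1,n4} ∩ {n0,n3,n5} ∩ {n0,n3,n6} = {n0}; idom=n0

DF derivation:
  join n1 pred n0: · stop@n0
  join n1 pred n4: n4→n1 stop@n0
  join n4 pred n1: · stop@n1
  join n4 pred n2: n2 stop@n1
  join n6 pred n3: · stop@n3
  join n6 pred n5: n5 stop@n3
  join n7 pred n4: n4→n1 stop@n0
  join n7 pred n5: n5→n3 stop@n0
  join n7 pred n6: n6→n3 stop@n0
  DF(n0)=∅
  DF(n1)={n1,n7}
  DF(n2)={n4}
  DF(n3)={n7}
  DF(n4)={n1,n7}
  DF(n5)={n6,n7}
  DF(n6)={n7}
  DF(n7)=∅
  DF(n8)=∅
  DF(n9)=∅

φ for e: defs {n0,n1,n2}
  DF⁺ = {n1,n4,n7}

Answer: ["n1", "n4", "n7"]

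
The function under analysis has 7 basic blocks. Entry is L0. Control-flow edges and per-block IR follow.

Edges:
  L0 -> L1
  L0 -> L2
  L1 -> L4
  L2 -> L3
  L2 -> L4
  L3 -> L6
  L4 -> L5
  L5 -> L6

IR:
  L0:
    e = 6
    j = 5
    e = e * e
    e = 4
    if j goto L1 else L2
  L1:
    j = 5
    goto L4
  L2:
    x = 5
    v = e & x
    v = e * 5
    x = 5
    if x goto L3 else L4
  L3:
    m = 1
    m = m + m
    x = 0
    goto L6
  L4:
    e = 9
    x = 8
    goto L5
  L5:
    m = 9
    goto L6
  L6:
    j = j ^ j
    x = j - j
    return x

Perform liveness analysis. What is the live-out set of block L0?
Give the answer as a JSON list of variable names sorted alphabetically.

Answer: ["e", "j"]

Derivation:
Block summaries:
  L0: def={e,j} ue=∅
  L1: def={j} ue=∅
  L2: def={v,x} ue={e}
  L3: def={m,x} ue=∅
  L4: def={e,x} ue=∅
  L5: def={m} ue=∅
  L6: def={j,x} ue={j}

Live sets:
  L0: in=∅ out={e,j}
  L1: in=∅ out={j}
  L2: in={e,j} out={j}
  L3: in={j} out={j}
  L4: in={j} out={j}
  L5: in={j} out={j}
  L6: in={j} out=∅

live-out(L0) = ["e", "j"]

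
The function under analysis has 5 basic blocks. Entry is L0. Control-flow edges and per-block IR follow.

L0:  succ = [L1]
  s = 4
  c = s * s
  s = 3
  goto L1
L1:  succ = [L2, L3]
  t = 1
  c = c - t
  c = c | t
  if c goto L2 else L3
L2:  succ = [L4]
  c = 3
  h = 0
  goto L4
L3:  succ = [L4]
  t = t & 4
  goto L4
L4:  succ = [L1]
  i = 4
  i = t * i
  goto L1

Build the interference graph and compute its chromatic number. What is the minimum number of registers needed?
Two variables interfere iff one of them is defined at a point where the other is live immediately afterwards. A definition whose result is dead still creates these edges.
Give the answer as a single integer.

Per-block:
  L0: {c,s} / ∅
  L1: {c,t} / {c}
  L2: {c,h} / ∅
  L3: {t} / {t}
  L4: {i} / {t}

Live sets:
  L0: in=∅ out={c}
  L1: in={c} out={c,t}
  L2: in={t} out={c,t}
  L3: in={c,t} out={c,t}
  L4: in={c,t} out={c}

Interference:
  c: {h,i,s,t}
  h: {c,t}
  i: {c,t}
  s: {c}
  t: {c,h,i}

Colouring:
  {c,h,t} pairwise interfere (3-clique) ⇒ χ ≥ 3
  3-colouring: R0={c}  R1={s,t}  R2={h,i}
  χ = 3

Answer: 3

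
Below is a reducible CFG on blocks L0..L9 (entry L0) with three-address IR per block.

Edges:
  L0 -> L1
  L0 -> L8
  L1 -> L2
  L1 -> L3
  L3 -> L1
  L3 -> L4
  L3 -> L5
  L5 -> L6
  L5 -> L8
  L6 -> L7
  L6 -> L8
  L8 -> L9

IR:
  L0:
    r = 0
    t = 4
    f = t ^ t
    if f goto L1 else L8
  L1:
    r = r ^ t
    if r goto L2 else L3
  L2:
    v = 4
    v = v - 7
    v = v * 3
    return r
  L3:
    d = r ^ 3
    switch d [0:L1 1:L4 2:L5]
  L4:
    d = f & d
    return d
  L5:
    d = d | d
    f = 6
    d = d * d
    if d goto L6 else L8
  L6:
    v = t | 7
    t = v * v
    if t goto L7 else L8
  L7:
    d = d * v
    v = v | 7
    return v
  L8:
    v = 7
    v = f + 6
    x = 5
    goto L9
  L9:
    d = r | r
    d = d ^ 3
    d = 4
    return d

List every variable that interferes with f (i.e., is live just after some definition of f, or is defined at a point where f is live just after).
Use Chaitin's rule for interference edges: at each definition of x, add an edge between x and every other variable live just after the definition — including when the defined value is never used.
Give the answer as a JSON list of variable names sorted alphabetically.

def/use:
  L0: def={f,r,t} ue=∅
  L1: def={r} ue={r,t}
  L2: def={v} ue={r}
  L3: def={d} ue={r}
  L4: def={d} ue={d,f}
  L5: def={d,f} ue={d}
  L6: def={t,v} ue={t}
  L7: def={d,v} ue={d,v}
  L8: def={v,x} ue={f}
  L9: def={d} ue={r}

Live sets:
  L0: in=∅ out={f,r,t}
  L1: in={f,r,t} out={f,r,t}
  L2: in={r} out=∅
  L3: in={f,r,t} out={d,f,r,t}
  L4: in={d,f} out=∅
  L5: in={d,r,t} out={d,f,r,t}
  L6: in={d,f,r,t} out={d,f,r,v}
  L7: in={d,v} out=∅
  L8: in={f,r} out={r}
  L9: in={r} out=∅

Conflict graph:
  d↔{f,r,t,v}
  f↔{d,r,t,v}
  r↔{d,f,t,v,x}
  t↔{d,f,r,v}
  v↔{d,f,r,t}
  x↔{r}

N(f) = ["d", "r", "t", "v"]

Answer: ["d", "r", "t", "v"]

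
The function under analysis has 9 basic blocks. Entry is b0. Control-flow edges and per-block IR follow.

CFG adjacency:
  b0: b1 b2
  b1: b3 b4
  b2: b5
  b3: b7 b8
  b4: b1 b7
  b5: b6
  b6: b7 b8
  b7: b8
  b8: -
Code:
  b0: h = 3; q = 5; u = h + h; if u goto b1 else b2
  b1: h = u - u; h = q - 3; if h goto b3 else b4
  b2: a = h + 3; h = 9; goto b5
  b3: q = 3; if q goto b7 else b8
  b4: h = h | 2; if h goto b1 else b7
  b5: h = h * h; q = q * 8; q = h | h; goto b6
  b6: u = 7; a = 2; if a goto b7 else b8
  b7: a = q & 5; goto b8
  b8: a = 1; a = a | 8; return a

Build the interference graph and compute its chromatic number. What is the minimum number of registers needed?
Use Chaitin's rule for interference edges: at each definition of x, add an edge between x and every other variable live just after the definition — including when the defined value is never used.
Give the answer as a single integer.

Answer: 3

Derivation:
Block summaries:
  b0: {h,q,u} / ∅
  b1: {h} / {q,u}
  b2: {a,h} / {h}
  b3: {q} / ∅
  b4: {h} / {h}
  b5: {h,q} / {h,q}
  b6: {a,u} / ∅
  b7: {a} / {q}
  b8: {a} / ∅

Backward fixpoint:
  live b0: ∅→{h,q,u}
  live b1: {q,u}→{h,q,u}
  live b2: {h,q}→{h,q}
  live b3: ∅→{q}
  live b4: {h,q,u}→{q,u}
  live b5: {h,q}→{q}
  live b6: {q}→{q}
  live b7: {q}→∅
  live b8: ∅→∅

Conflict graph:
  a: {q}
  h: {q,u}
  q: {a,h,u}
  u: {h,q}

Colouring:
  {h,q,u} pairwise interfere (3-clique) ⇒ χ ≥ 3
  assign a→r1 h→r1 q→r0 u→r2 — no edge inside a register ⇒ χ ≤ 3
  χ = 3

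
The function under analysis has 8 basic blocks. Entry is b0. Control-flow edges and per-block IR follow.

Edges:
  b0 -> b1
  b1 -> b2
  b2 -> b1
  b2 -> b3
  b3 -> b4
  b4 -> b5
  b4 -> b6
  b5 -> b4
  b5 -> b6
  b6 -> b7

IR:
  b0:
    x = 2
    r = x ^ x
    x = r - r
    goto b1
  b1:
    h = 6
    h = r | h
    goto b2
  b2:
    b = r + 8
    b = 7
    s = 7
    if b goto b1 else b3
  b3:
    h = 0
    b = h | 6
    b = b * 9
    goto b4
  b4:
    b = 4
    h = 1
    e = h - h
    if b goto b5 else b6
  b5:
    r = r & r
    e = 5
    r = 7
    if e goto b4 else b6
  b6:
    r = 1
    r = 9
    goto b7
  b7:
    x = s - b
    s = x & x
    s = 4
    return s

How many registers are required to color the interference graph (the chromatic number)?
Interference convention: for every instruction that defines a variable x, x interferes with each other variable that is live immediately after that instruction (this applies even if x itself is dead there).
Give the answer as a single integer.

Per-block:
  b0: def={r,x} ue=∅
  b1: def={h} ue={r}
  b2: def={b,s} ue={r}
  b3: def={b,h} ue=∅
  b4: def={b,e,h} ue=∅
  b5: def={e,r} ue={r}
  b6: def={r} ue=∅
  b7: def={s,x} ue={b,s}

Live sets:
  b0 li=∅ lo={r}
  b1 li={r} lo={r}
  b2 li={r} lo={r,s}
  b3 li={r,s} lo={r,s}
  b4 li={r,s} lo={b,r,s}
  b5 li={b,r,s} lo={b,r,s}
  b6 li={b,s} lo={b,s}
  b7 li={b,s} lo=∅

Conflict graph:
  b: {e,h,r,s}
  e: {b,r,s}
  h: {b,r,s}
  r: {b,e,h,s,x}
  s: {b,e,h,r}
  x: {r}

Chromatic number:
  {b,e,r,s} pairwise interfere (4-clique) ⇒ χ ≥ 4
  4-colouring: c0={r}  c1={b,x}  c2={s}  c3={e,h}
  χ = 4

Answer: 4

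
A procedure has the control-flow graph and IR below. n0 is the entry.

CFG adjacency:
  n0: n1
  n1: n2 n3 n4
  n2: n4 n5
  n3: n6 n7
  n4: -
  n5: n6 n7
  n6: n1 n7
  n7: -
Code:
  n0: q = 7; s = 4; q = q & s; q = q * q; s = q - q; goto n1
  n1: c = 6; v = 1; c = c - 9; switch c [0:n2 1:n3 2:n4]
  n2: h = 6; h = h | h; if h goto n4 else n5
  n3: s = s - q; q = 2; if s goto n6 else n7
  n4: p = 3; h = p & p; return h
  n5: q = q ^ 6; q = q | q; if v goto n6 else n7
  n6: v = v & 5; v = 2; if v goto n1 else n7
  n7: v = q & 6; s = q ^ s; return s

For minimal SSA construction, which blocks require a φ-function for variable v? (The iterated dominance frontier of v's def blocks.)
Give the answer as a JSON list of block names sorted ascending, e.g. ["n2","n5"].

Answer: ["n1", "n7"]

Derivation:
idom tree: n1←n0 n2←n1 n3←n1 n4←n1 n5←n2 n6←n1 n7←n1
Dom at joins:
  n1: preds {n0,n6}: {n0} ∩ {n0,n1,n6} = {n0}; idom=n0
  n4: preds {n1,n2}: {n0,n1} ∩ {n0,n1,n2} = {n0,n1}; idom=n1
  n6: preds {n3,n5}: {n0,n1,n3} ∩ {n0,n1,n2,n5} = {n0,n1}; idom=n1
  n7: preds {n3,n5,n6}: {n0,n1,n3} ∩ {n0,n1,n2,n5} ∩ {n0,n1,n6} = {n0,n1}; idom=n1

Frontier:
  join n1 pred n0: · stop@n0
  join n1 pred n6: n6→n1 stop@n0
  join n4 pred n1: · stop@n1
  join n4 pred n2: n2 stop@n1
  join n6 pred n3: n3 stop@n1
  join n6 pred n5: n5→n2 stop@n1
  join n7 pred n3: n3 stop@n1
  join n7 pred n5: n5→n2 stop@n1
  join n7 pred n6: n6 stop@n1
  n0: DF=∅
  n1: DF={n1}
  n2: DF={n4,n6,n7}
  n3: DF={n6,n7}
  n4: DF=∅
  n5: DF={n6,n7}
  n6: DF={n1,n7}
  n7: DF=∅

φ for v: defs {n1,n6,n7}
  DF⁺ = {n1,n7}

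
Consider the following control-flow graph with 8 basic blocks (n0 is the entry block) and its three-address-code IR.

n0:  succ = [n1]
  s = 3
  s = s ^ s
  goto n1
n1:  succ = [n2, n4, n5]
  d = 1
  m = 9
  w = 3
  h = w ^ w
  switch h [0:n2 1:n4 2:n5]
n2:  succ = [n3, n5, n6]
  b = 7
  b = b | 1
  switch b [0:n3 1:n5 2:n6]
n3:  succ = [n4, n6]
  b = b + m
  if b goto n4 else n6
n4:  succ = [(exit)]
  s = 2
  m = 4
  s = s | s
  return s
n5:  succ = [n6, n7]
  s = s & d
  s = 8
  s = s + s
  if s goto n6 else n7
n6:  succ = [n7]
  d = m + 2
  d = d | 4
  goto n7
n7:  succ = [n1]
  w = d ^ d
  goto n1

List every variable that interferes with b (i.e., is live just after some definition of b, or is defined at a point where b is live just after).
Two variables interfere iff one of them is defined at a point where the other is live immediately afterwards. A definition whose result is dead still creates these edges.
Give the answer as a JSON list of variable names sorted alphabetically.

Block summaries:
  n0 def {s} use ∅
  n1 def {d,h,m,w} use ∅
  n2 def {b} use ∅
  n3 def {b} use {b,m}
  n4 def {m,s} use ∅
  n5 def {s} use {d,s}
  n6 def {d} use {m}
  n7 def {w} use {d}

Live sets:
  n0: in=∅ out={s}
  n1: in={s} out={d,m,s}
  n2: in={d,m,s} out={b,d,m,s}
  n3: in={b,m,s} out={m,s}
  n4: in=∅ out=∅
  n5: in={d,m,s} out={d,m,s}
  n6: in={m,s} out={d,s}
  n7: in={d,s} out={s}

Interfere edges:
  b↔{d,m,s}
  d↔{b,h,m,s,w}
  h↔{d,m,s}
  m↔{b,d,h,s,w}
  s↔{b,d,h,m,w}
  w↔{d,m,s}

N(b) = ["d", "m", "s"]

Answer: ["d", "m", "s"]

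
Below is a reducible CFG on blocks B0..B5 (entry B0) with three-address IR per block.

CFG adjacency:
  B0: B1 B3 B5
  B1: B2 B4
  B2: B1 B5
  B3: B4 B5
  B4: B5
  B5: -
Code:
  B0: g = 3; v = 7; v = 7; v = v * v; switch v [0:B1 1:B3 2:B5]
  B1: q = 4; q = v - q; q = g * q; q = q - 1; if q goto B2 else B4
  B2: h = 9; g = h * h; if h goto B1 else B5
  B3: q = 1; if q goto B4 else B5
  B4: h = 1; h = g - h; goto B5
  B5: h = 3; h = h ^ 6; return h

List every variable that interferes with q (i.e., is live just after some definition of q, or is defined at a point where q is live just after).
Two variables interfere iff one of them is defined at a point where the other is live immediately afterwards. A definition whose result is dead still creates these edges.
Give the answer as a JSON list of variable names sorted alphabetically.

Per-block:
  B0 def {g,v} use ∅
  B1 def {q} use {g,v}
  B2 def {g,h} use ∅
  B3 def {q} use ∅
  B4 def {h} use {g}
  B5 def {h} use ∅

Liveness:
  live B0: ∅→{g,v}
  live B1: {g,v}→{g,v}
  live B2: {v}→{g,v}
  live B3: {g}→{g}
  live B4: {g}→∅
  live B5: ∅→∅

Interfere edges:
  g↔{h,q,v}
  h↔{g,v}
  q↔{g,v}
  v↔{g,h,q}

N(q) = ["g", "v"]

Answer: ["g", "v"]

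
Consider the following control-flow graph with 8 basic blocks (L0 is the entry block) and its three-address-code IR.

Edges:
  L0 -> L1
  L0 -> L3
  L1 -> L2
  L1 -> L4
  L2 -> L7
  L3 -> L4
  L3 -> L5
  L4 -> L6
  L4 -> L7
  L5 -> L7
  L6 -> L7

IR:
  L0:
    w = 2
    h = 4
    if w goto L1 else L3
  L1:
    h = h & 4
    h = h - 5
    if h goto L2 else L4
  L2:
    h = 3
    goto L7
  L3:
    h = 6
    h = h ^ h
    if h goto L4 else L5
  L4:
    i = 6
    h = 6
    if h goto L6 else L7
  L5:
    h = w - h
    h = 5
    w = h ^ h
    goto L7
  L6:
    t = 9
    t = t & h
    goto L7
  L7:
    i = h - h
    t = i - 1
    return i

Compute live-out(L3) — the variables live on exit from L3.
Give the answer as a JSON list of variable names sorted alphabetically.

Answer: ["h", "w"]

Derivation:
def/use:
  L0: {h,w} / ∅
  L1: {h} / {h}
  L2: {h} / ∅
  L3: {h} / ∅
  L4: {h,i} / ∅
  L5: {h,w} / {h,w}
  L6: {t} / {h}
  L7: {i,t} / {h}

Live sets:
  live L0: ∅→{h,w}
  live L1: {h}→∅
  live L2: ∅→{h}
  live L3: {w}→{h,w}
  live L4: ∅→{h}
  live L5: {h,w}→{h}
  live L6: {h}→{h}
  live L7: {h}→∅

live-out(L3) = ["h", "w"]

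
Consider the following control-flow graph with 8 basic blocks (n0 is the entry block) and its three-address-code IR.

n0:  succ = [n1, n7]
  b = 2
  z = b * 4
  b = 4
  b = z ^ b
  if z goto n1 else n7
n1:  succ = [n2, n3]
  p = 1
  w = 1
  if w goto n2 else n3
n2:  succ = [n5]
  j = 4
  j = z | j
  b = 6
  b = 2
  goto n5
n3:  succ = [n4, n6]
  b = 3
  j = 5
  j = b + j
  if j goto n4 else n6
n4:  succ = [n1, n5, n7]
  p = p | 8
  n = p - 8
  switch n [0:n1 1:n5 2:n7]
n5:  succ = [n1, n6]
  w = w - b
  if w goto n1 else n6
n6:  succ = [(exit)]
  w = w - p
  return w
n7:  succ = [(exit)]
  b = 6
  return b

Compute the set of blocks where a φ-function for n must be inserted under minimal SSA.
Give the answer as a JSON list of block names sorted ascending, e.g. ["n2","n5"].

idom tree: n1←n0 n2←n1 n3←n1 n4←n3 n5←n1 n6←n1 n7←n0
Join-block Dom:
  n1: preds {n0,n4,n5}: {n0} ∩ {n0,n1,n3,n4} ∩ {n0,n1,n5} = {n0}; idom=n0
  n5: preds {n2,n4}: {n0,n1,n2} ∩ {n0,n1,n3,n4} = {n0,n1}; idom=n1
  n6: preds {n3,n5}: {n0,n1,n3} ∩ {n0,n1,n5} = {n0,n1}; idom=n1
  n7: preds {n0,n4}: {n0} ∩ {n0,n1,n3,n4} = {n0}; idom=n0

Frontier:
  n1←n0: walk · to n0
  n1←n4: walk n4→n3→n1 to n0
  n1←n5: walk n5→n1 to n0
  n5←n2: walk n2 to n1
  n5←n4: walk n4→n3 to n1
  n6←n3: walk n3 to n1
  n6←n5: walk n5 to n1
  n7←n0: walk · to n0
  n7←n4: walk n4→n3→n1 to n0
  DF(n0)=∅
  DF(n1)={n1,n7}
  DF(n2)={n5}
  DF(n3)={n1,n5,n6,n7}
  DF(n4)={n1,n5,n7}
  DF(n5)={n1,n6}
  DF(n6)=∅
  DF(n7)=∅

φ for n: defs {n4}
  DF⁺ = {n1,n5,n6,n7}

Answer: ["n1", "n5", "n6", "n7"]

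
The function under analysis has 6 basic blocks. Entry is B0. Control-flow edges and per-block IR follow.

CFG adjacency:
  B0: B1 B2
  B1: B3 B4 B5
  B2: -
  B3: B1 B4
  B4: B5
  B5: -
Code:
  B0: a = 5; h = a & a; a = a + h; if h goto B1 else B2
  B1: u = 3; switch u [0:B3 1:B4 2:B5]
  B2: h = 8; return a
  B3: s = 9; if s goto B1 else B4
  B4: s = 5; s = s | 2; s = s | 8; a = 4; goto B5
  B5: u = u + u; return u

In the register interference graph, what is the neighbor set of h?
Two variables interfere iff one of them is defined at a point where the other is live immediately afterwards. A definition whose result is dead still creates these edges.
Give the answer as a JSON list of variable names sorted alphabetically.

Block summaries:
  B0: {a,h} / ∅
  B1: {u} / ∅
  B2: {h} / {a}
  B3: {s} / ∅
  B4: {a,s} / ∅
  B5: {u} / {u}

Live sets:
  live B0: ∅→{a}
  live B1: ∅→{u}
  live B2: {a}→∅
  live B3: {u}→{u}
  live B4: {u}→{u}
  live B5: {u}→∅

Interfere edges:
  a — {h,u}
  h — {a}
  s — {u}
  u — {a,s}

N(h) = ["a"]

Answer: ["a"]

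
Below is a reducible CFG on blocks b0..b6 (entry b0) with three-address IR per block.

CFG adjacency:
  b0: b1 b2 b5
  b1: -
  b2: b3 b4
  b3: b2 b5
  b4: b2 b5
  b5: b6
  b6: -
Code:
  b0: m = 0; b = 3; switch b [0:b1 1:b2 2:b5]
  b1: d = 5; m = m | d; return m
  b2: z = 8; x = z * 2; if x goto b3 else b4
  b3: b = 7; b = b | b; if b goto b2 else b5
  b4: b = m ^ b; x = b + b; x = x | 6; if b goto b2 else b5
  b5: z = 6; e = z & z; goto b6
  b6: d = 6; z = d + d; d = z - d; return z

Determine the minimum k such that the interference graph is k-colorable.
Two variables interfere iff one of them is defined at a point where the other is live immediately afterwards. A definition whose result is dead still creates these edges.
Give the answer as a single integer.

Per-block:
  b0: {b,m} / ∅
  b1: {d,m} / {m}
  b2: {x,z} / ∅
  b3: {b} / ∅
  b4: {b,x} / {b,m}
  b5: {e,z} / ∅
  b6: {d,z} / ∅

Backward fixpoint:
  b0 li=∅ lo={b,m}
  b1 li={m} lo=∅
  b2 li={b,m} lo={b,m}
  b3 li={m} lo={b,m}
  b4 li={b,m} lo={b,m}
  b5 li=∅ lo=∅
  b6 li=∅ lo=∅

Conflict graph:
  b — {m,x,z}
  d — {m,z}
  e — ∅
  m — {b,d,x,z}
  x — {b,m}
  z — {b,d,m}

Chromatic number:
  lower bound: {b,m,x} mutually conflict ⇒ χ ≥ 3
  assign b→r1 d→r1 e→r0 m→r0 x→r2 z→r2 — no edge inside a register ⇒ χ ≤ 3
  χ = 3

Answer: 3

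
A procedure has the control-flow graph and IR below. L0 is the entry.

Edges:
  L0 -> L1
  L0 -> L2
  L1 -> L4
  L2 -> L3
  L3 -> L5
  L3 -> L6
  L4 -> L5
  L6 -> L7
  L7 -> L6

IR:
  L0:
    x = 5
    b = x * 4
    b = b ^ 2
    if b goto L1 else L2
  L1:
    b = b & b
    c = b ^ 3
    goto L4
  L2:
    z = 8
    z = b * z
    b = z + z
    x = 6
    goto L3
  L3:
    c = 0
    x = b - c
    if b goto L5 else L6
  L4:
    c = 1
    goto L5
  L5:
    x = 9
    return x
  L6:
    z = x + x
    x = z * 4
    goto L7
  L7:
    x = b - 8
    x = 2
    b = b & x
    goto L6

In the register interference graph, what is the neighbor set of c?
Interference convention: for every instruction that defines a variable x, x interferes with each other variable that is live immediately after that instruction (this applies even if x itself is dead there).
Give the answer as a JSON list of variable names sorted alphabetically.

Answer: ["b"]

Analysis:
def/use:
  L0 def {b,x} use ∅
  L1 def {b,c} use {b}
  L2 def {b,x,z} use {b}
  L3 def {c,x} use {b}
  L4 def {c} use ∅
  L5 def {x} use ∅
  L6 def {x,z} use {x}
  L7 def {b,x} use {b}

Live sets:
  live L0: ∅→{b}
  live L1: {b}→∅
  live L2: {b}→{b}
  live L3: {b}→{b,x}
  live L4: ∅→∅
  live L5: ∅→∅
  live L6: {b,x}→{b}
  live L7: {b}→{b,x}

Interfere edges:
  b↔{c,x,z}
  c↔{b}
  x↔{b}
  z↔{b}

N(c) = ["b"]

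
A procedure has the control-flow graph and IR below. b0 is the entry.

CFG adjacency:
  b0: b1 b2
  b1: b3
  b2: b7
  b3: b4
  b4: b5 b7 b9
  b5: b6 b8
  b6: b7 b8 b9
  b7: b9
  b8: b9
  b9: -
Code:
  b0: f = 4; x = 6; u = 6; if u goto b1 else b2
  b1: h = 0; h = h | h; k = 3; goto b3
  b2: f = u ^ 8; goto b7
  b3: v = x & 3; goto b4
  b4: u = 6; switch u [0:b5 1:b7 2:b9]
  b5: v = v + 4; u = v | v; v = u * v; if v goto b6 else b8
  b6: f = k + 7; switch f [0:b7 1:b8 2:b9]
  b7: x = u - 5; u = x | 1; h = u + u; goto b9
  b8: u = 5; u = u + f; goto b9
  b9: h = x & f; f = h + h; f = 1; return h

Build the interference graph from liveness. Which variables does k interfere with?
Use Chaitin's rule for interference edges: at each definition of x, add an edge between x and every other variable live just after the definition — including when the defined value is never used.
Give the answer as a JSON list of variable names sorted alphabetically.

Per-block:
  b0 def {f,u,x} use ∅
  b1 def {h,k} use ∅
  b2 def {f} use {u}
  b3 def {v} use {x}
  b4 def {u} use ∅
  b5 def {u,v} use {v}
  b6 def {f} use {k}
  b7 def {h,u,x} use {u}
  b8 def {u} use {f}
  b9 def {f,h} use {f,x}

Live sets:
  live b0: ∅→{f,u,x}
  live b1: {f,x}→{f,k,x}
  live b2: {u}→{f,u}
  live b3: {f,k,x}→{f,k,v,x}
  live b4: {f,k,v,x}→{f,k,u,v,x}
  live b5: {f,k,v,x}→{f,k,u,x}
  live b6: {k,u,x}→{f,u,x}
  live b7: {f,u}→{f,x}
  live b8: {f,x}→{f,x}
  live b9: {f,x}→∅

Conflict graph:
  f: {h,k,u,v,x}
  h: {f,x}
  k: {f,u,v,x}
  u: {f,k,v,x}
  v: {f,k,u,x}
  x: {f,h,k,u,v}

N(k) = ["f", "u", "v", "x"]

Answer: ["f", "u", "v", "x"]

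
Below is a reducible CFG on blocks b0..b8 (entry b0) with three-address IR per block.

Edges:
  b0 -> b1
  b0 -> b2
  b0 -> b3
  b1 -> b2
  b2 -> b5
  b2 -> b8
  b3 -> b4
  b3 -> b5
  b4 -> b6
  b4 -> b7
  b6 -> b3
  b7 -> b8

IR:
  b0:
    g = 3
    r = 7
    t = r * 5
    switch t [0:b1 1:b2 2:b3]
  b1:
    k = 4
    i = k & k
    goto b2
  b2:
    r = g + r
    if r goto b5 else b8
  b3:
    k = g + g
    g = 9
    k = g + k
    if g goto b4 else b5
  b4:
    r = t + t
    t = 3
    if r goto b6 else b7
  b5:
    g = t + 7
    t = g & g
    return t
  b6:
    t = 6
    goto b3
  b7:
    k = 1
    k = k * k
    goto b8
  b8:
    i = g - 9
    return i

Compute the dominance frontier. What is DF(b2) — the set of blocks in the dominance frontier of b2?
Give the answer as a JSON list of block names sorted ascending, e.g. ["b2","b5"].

Answer: ["b5", "b8"]

Derivation:
idom tree: b1←b0 b2←b0 b3←b0 b4←b3 b5←b0 b6←b4 b7←b4 b8←b0
Join-block Dom:
  b2: preds {b0,b1}: {b0} ∩ {b0,b1} = {b0}; idom=b0
  b3: preds {b0,b6}: {b0} ∩ {b0,b3,b4,b6} = {b0}; idom=b0
  b5: preds {b2,b3}: {b0,b2} ∩ {b0,b3} = {b0}; idom=b0
  b8: preds {b2,b7}: {b0,b2} ∩ {b0,b3,b4,b7} = {b0}; idom=b0

Frontier:
  join b2 pred b0: · stop@b0
  join b2 pred b1: b1 stop@b0
  join b3 pred b0: · stop@b0
  join b3 pred b6: b6→b4→b3 stop@b0
  join b5 pred b2: b2 stop@b0
  join b5 pred b3: b3 stop@b0
  join b8 pred b2: b2 stop@b0
  join b8 pred b7: b7→b4→b3 stop@b0
  b0 → ∅
  b1 → {b2}
  b2 → {b5,b8}
  b3 → {b3,b5,b8}
  b4 → {b3,b8}
  b5 → ∅
  b6 → {b3}
  b7 → {b8}
  b8 → ∅

DF(b2) = ["b5", "b8"]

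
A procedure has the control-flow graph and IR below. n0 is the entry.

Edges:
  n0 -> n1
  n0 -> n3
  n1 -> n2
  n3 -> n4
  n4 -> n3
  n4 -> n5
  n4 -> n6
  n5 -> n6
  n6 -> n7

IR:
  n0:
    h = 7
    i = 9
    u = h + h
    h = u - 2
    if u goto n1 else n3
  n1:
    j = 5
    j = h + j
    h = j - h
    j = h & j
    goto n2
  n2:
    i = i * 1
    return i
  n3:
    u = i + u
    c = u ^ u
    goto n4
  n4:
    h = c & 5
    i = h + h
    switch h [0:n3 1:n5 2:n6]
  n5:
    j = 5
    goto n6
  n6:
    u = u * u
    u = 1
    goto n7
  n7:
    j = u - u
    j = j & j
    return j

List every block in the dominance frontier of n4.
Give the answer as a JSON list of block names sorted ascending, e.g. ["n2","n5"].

Answer: ["n3"]

Derivation:
idom tree: n1←n0 n2←n1 n3←n0 n4←n3 n5←n4 n6←n4 n7←n6
Dom∩ at merges:
  n3: preds {n0,n4}: {n0} ∩ {n0,n3,n4} = {n0}; idom=n0
  n6: preds {n4,n5}: {n0,n3,n4} ∩ {n0,n3,n4,n5} = {n0,n3,n4}; idom=n4

DF derivation:
  n3←n0: walk · to n0
  n3←n4: walk n4→n3 to n0
  n6←n4: walk · to n4
  n6←n5: walk n5 to n4
  DF(n0)=∅
  DF(n1)=∅
  DF(n2)=∅
  DF(n3)={n3}
  DF(n4)={n3}
  DF(n5)={n6}
  DF(n6)=∅
  DF(n7)=∅

DF(n4) = ["n3"]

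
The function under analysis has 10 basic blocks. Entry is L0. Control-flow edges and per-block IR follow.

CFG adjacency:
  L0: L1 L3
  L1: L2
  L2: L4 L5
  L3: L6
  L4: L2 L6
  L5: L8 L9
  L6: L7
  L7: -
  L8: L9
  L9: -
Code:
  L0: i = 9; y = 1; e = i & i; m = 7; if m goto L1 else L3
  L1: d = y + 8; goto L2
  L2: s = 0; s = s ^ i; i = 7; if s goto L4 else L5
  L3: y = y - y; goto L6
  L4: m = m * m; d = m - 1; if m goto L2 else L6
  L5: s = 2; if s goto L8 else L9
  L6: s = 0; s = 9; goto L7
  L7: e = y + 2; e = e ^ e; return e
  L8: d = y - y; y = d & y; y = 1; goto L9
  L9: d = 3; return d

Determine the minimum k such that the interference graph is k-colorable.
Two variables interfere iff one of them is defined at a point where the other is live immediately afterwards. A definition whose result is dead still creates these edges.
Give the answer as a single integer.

Answer: 4

Derivation:
def/use:
  L0 def {e,i,m,y} use ∅
  L1 def {d} use {y}
  L2 def {i,s} use {i}
  L3 def {y} use {y}
  L4 def {d,m} use {m}
  L5 def {s} use ∅
  L6 def {s} use ∅
  L7 def {e} use {y}
  L8 def {d,y} use {y}
  L9 def {d} use ∅

Liveness:
  L0 li=∅ lo={i,m,y}
  L1 li={i,m,y} lo={i,m,y}
  L2 li={i,m,y} lo={i,m,y}
  L3 li={y} lo={y}
  L4 li={i,m,y} lo={i,m,y}
  L5 li={y} lo={y}
  L6 li={y} lo={y}
  L7 li={y} lo=∅
  L8 li={y} lo=∅
  L9 li=∅ lo=∅

Interference:
  d: {i,m,y}
  e: {i,y}
  i: {d,e,m,s,y}
  m: {d,i,s,y}
  s: {i,m,y}
  y: {d,e,i,m,s}

Registers:
  clique {d,i,m,y} ⇒ need ≥ 4
  4-colouring: c0={i}  c1={y}  c2={e,m}  c3={d,s}
  χ = 4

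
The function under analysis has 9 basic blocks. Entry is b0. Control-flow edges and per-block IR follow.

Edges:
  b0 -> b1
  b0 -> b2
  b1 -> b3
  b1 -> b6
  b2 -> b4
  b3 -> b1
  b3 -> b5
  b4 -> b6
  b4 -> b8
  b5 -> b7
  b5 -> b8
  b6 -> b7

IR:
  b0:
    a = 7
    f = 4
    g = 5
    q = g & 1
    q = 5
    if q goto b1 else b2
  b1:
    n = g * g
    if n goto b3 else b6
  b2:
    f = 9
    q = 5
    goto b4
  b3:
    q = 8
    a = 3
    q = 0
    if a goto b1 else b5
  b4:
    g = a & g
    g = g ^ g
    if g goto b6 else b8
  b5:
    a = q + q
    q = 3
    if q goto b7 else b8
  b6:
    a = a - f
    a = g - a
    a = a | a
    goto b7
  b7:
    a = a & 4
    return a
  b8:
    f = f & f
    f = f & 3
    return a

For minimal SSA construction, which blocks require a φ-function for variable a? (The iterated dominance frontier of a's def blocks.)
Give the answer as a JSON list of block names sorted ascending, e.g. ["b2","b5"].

Answer: ["b1", "b6", "b7", "b8"]

Derivation:
idom tree: b1←b0 b2←b0 b3←b1 b4←b2 b5←b3 b6←b0 b7←b0 b8←b0
Dom at joins:
  b1: preds {b0,b3}: {b0} ∩ {b0,b1,b3} = {b0}; idom=b0
  b6: preds {b1,b4}: {b0,b1} ∩ {b0,b2,b4} = {b0}; idom=b0
  b7: preds {b5,b6}: {b0,b1,b3,b5} ∩ {b0,b6} = {b0}; idom=b0
  b8: preds {b4,b5}: {b0,b2,b4} ∩ {b0,b1,b3,b5} = {b0}; idom=b0

DF walk-up:
  join b1 pred b0: · stop@b0
  join b1 pred b3: b3→b1 stop@b0
  join b6 pred b1: b1 stop@b0
  join b6 pred b4: b4→b2 stop@b0
  join b7 pred b5: b5→b3→b1 stop@b0
  join b7 pred b6: b6 stop@b0
  join b8 pred b4: b4→b2 stop@b0
  join b8 pred b5: b5→b3→b1 stop@b0
  DF(b0)=∅
  DF(b1)={b1,b6,b7,b8}
  DF(b2)={b6,b8}
  DF(b3)={b1,b7,b8}
  DF(b4)={b6,b8}
  DF(b5)={b7,b8}
  DF(b6)={b7}
  DF(b7)=∅
  DF(b8)=∅

φ for a: defs {b0,b3,b5,b6,b7}
  DF⁺ = {b1,b6,b7,b8}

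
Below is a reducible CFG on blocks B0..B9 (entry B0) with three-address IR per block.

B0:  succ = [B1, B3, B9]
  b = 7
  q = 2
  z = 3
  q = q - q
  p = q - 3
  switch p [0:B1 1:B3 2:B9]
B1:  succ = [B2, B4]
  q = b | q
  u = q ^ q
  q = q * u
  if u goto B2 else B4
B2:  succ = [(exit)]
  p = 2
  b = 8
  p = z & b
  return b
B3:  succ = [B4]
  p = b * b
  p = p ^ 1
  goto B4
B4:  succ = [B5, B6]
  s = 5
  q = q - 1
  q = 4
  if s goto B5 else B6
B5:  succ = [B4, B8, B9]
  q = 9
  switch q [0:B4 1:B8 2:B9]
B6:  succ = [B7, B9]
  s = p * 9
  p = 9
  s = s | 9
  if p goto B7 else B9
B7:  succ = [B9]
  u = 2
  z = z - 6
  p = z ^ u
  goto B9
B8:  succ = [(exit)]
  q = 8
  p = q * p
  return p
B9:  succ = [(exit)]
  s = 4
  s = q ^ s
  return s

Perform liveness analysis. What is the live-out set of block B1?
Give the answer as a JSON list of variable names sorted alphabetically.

Block summaries:
  B0 def {b,p,q,z} use ∅
  B1 def {q,u} use {b,q}
  B2 def {b,p} use {z}
  B3 def {p} use {b}
  B4 def {q,s} use {q}
  B5 def {q} use ∅
  B6 def {p,s} use {p}
  B7 def {p,u,z} use {z}
  B8 def {p,q} use {p}
  B9 def {s} use {q}

Liveness:
  B0 li=∅ lo={b,p,q,z}
  B1 li={b,p,q,z} lo={p,q,z}
  B2 li={z} lo=∅
  B3 li={b,q,z} lo={p,q,z}
  B4 li={p,q,z} lo={p,q,z}
  B5 li={p,z} lo={p,q,z}
  B6 li={p,q,z} lo={q,z}
  B7 li={q,z} lo={q}
  B8 li={p} lo=∅
  B9 li={q} lo=∅

live-out(B1) = ["p", "q", "z"]

Answer: ["p", "q", "z"]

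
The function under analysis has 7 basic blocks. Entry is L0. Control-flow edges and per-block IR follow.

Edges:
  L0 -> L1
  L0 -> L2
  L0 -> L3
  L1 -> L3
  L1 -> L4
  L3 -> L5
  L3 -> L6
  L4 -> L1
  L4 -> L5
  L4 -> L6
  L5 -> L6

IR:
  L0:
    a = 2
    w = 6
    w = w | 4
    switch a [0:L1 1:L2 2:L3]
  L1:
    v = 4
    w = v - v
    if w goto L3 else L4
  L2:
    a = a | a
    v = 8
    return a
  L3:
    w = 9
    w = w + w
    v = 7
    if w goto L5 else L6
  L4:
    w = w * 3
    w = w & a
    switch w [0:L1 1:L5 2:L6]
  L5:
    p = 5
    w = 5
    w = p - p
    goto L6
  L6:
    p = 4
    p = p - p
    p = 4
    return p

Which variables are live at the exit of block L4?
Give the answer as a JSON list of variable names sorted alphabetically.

Block summaries:
  L0 def {a,w} use ∅
  L1 def {v,w} use ∅
  L2 def {a,v} use {a}
  L3 def {v,w} use ∅
  L4 def {w} use {a,w}
  L5 def {p,w} use ∅
  L6 def {p} use ∅

Backward fixpoint:
  live L0: ∅→{a}
  live L1: {a}→{a,w}
  live L2: {a}→∅
  live L3: ∅→∅
  live L4: {a,w}→{a}
  live L5: ∅→∅
  live L6: ∅→∅

live-out(L4) = ["a"]

Answer: ["a"]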